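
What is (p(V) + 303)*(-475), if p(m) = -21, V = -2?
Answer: -133950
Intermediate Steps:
(p(V) + 303)*(-475) = (-21 + 303)*(-475) = 282*(-475) = -133950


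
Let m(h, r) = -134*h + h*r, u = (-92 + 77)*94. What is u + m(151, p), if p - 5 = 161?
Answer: 3422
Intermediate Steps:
p = 166 (p = 5 + 161 = 166)
u = -1410 (u = -15*94 = -1410)
u + m(151, p) = -1410 + 151*(-134 + 166) = -1410 + 151*32 = -1410 + 4832 = 3422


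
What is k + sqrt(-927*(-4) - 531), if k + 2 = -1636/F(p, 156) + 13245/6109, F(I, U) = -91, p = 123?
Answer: 10087781/555919 + 3*sqrt(353) ≈ 74.511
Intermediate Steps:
k = 10087781/555919 (k = -2 + (-1636/(-91) + 13245/6109) = -2 + (-1636*(-1/91) + 13245*(1/6109)) = -2 + (1636/91 + 13245/6109) = -2 + 11199619/555919 = 10087781/555919 ≈ 18.146)
k + sqrt(-927*(-4) - 531) = 10087781/555919 + sqrt(-927*(-4) - 531) = 10087781/555919 + sqrt(3708 - 531) = 10087781/555919 + sqrt(3177) = 10087781/555919 + 3*sqrt(353)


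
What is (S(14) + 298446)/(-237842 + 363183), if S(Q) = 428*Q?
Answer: 304438/125341 ≈ 2.4289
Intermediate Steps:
(S(14) + 298446)/(-237842 + 363183) = (428*14 + 298446)/(-237842 + 363183) = (5992 + 298446)/125341 = 304438*(1/125341) = 304438/125341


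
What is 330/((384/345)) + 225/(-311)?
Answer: 5886825/19904 ≈ 295.76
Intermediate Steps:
330/((384/345)) + 225/(-311) = 330/((384*(1/345))) + 225*(-1/311) = 330/(128/115) - 225/311 = 330*(115/128) - 225/311 = 18975/64 - 225/311 = 5886825/19904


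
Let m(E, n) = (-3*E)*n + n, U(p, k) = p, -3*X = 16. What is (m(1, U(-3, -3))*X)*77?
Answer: -2464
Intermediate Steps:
X = -16/3 (X = -⅓*16 = -16/3 ≈ -5.3333)
m(E, n) = n - 3*E*n (m(E, n) = -3*E*n + n = n - 3*E*n)
(m(1, U(-3, -3))*X)*77 = (-3*(1 - 3*1)*(-16/3))*77 = (-3*(1 - 3)*(-16/3))*77 = (-3*(-2)*(-16/3))*77 = (6*(-16/3))*77 = -32*77 = -2464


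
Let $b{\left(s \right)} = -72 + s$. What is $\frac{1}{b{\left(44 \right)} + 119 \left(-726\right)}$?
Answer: $- \frac{1}{86422} \approx -1.1571 \cdot 10^{-5}$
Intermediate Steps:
$\frac{1}{b{\left(44 \right)} + 119 \left(-726\right)} = \frac{1}{\left(-72 + 44\right) + 119 \left(-726\right)} = \frac{1}{-28 - 86394} = \frac{1}{-86422} = - \frac{1}{86422}$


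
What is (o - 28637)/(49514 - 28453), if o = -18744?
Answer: -47381/21061 ≈ -2.2497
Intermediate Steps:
(o - 28637)/(49514 - 28453) = (-18744 - 28637)/(49514 - 28453) = -47381/21061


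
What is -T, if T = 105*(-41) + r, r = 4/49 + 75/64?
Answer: 13496549/3136 ≈ 4303.8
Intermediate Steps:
r = 3931/3136 (r = 4*(1/49) + 75*(1/64) = 4/49 + 75/64 = 3931/3136 ≈ 1.2535)
T = -13496549/3136 (T = 105*(-41) + 3931/3136 = -4305 + 3931/3136 = -13496549/3136 ≈ -4303.8)
-T = -1*(-13496549/3136) = 13496549/3136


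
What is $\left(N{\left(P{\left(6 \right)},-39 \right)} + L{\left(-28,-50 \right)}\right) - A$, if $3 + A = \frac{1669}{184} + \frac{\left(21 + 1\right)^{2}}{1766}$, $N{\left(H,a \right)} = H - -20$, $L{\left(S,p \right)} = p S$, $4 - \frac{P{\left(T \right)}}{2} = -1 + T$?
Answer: $\frac{229354457}{162472} \approx 1411.7$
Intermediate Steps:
$P{\left(T \right)} = 10 - 2 T$ ($P{\left(T \right)} = 8 - 2 \left(-1 + T\right) = 8 - \left(-2 + 2 T\right) = 10 - 2 T$)
$L{\left(S,p \right)} = S p$
$N{\left(H,a \right)} = 20 + H$ ($N{\left(H,a \right)} = H + 20 = 20 + H$)
$A = \frac{1030839}{162472}$ ($A = -3 + \left(\frac{1669}{184} + \frac{\left(21 + 1\right)^{2}}{1766}\right) = -3 + \left(1669 \cdot \frac{1}{184} + 22^{2} \cdot \frac{1}{1766}\right) = -3 + \left(\frac{1669}{184} + 484 \cdot \frac{1}{1766}\right) = -3 + \left(\frac{1669}{184} + \frac{242}{883}\right) = -3 + \frac{1518255}{162472} = \frac{1030839}{162472} \approx 6.3447$)
$\left(N{\left(P{\left(6 \right)},-39 \right)} + L{\left(-28,-50 \right)}\right) - A = \left(\left(20 + \left(10 - 12\right)\right) - -1400\right) - \frac{1030839}{162472} = \left(\left(20 + \left(10 - 12\right)\right) + 1400\right) - \frac{1030839}{162472} = \left(\left(20 - 2\right) + 1400\right) - \frac{1030839}{162472} = \left(18 + 1400\right) - \frac{1030839}{162472} = 1418 - \frac{1030839}{162472} = \frac{229354457}{162472}$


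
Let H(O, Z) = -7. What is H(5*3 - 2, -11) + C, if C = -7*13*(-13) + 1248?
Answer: 2424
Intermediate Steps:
C = 2431 (C = -91*(-13) + 1248 = 1183 + 1248 = 2431)
H(5*3 - 2, -11) + C = -7 + 2431 = 2424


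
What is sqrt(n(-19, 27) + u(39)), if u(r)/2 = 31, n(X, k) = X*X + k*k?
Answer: 24*sqrt(2) ≈ 33.941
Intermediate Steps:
n(X, k) = X**2 + k**2
u(r) = 62 (u(r) = 2*31 = 62)
sqrt(n(-19, 27) + u(39)) = sqrt(((-19)**2 + 27**2) + 62) = sqrt((361 + 729) + 62) = sqrt(1090 + 62) = sqrt(1152) = 24*sqrt(2)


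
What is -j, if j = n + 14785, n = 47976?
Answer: -62761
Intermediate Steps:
j = 62761 (j = 47976 + 14785 = 62761)
-j = -1*62761 = -62761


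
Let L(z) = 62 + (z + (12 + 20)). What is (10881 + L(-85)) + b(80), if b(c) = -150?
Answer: 10740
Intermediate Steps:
L(z) = 94 + z (L(z) = 62 + (z + 32) = 62 + (32 + z) = 94 + z)
(10881 + L(-85)) + b(80) = (10881 + (94 - 85)) - 150 = (10881 + 9) - 150 = 10890 - 150 = 10740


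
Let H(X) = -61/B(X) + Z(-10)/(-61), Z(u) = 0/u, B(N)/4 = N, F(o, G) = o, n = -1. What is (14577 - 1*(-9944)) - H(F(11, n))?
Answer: 1078985/44 ≈ 24522.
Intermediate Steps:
B(N) = 4*N
Z(u) = 0
H(X) = -61/(4*X) (H(X) = -61*1/(4*X) + 0/(-61) = -61/(4*X) + 0*(-1/61) = -61/(4*X) + 0 = -61/(4*X))
(14577 - 1*(-9944)) - H(F(11, n)) = (14577 - 1*(-9944)) - (-61)/(4*11) = (14577 + 9944) - (-61)/(4*11) = 24521 - 1*(-61/44) = 24521 + 61/44 = 1078985/44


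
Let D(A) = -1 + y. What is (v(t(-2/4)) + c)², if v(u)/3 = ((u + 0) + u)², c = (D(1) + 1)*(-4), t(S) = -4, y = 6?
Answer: 28224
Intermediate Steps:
D(A) = 5 (D(A) = -1 + 6 = 5)
c = -24 (c = (5 + 1)*(-4) = 6*(-4) = -24)
v(u) = 12*u² (v(u) = 3*((u + 0) + u)² = 3*(u + u)² = 3*(2*u)² = 3*(4*u²) = 12*u²)
(v(t(-2/4)) + c)² = (12*(-4)² - 24)² = (12*16 - 24)² = (192 - 24)² = 168² = 28224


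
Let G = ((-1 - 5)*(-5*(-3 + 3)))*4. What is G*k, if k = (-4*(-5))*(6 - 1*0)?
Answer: 0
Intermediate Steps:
k = 120 (k = 20*(6 + 0) = 20*6 = 120)
G = 0 (G = -(-30)*0*4 = -6*0*4 = 0*4 = 0)
G*k = 0*120 = 0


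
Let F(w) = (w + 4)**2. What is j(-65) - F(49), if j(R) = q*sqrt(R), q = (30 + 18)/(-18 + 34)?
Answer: -2809 + 3*I*sqrt(65) ≈ -2809.0 + 24.187*I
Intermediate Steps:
F(w) = (4 + w)**2
q = 3 (q = 48/16 = 48*(1/16) = 3)
j(R) = 3*sqrt(R)
j(-65) - F(49) = 3*sqrt(-65) - (4 + 49)**2 = 3*(I*sqrt(65)) - 1*53**2 = 3*I*sqrt(65) - 1*2809 = 3*I*sqrt(65) - 2809 = -2809 + 3*I*sqrt(65)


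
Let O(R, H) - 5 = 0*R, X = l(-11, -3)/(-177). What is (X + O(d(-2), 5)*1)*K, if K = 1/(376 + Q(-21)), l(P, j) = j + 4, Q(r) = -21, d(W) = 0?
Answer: 884/62835 ≈ 0.014069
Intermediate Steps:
l(P, j) = 4 + j
X = -1/177 (X = (4 - 3)/(-177) = 1*(-1/177) = -1/177 ≈ -0.0056497)
K = 1/355 (K = 1/(376 - 21) = 1/355 ≈ 0.0028169)
O(R, H) = 5 (O(R, H) = 5 + 0*R = 5 + 0 = 5)
(X + O(d(-2), 5)*1)*K = (-1/177 + 5*1)*(1/355) = (-1/177 + 5)*(1/355) = (884/177)*(1/355) = 884/62835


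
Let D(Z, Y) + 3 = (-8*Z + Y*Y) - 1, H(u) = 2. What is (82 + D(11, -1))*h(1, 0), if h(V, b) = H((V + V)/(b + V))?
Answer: -18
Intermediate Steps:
h(V, b) = 2
D(Z, Y) = -4 + Y² - 8*Z (D(Z, Y) = -3 + ((-8*Z + Y*Y) - 1) = -3 + ((-8*Z + Y²) - 1) = -3 + ((Y² - 8*Z) - 1) = -3 + (-1 + Y² - 8*Z) = -4 + Y² - 8*Z)
(82 + D(11, -1))*h(1, 0) = (82 + (-4 + (-1)² - 8*11))*2 = (82 + (-4 + 1 - 88))*2 = (82 - 91)*2 = -9*2 = -18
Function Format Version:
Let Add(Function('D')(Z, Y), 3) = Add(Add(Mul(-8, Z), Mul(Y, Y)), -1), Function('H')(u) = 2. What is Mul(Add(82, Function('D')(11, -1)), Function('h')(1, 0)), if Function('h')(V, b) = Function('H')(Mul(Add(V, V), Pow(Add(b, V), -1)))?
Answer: -18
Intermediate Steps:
Function('h')(V, b) = 2
Function('D')(Z, Y) = Add(-4, Pow(Y, 2), Mul(-8, Z)) (Function('D')(Z, Y) = Add(-3, Add(Add(Mul(-8, Z), Mul(Y, Y)), -1)) = Add(-3, Add(Add(Mul(-8, Z), Pow(Y, 2)), -1)) = Add(-3, Add(Add(Pow(Y, 2), Mul(-8, Z)), -1)) = Add(-3, Add(-1, Pow(Y, 2), Mul(-8, Z))) = Add(-4, Pow(Y, 2), Mul(-8, Z)))
Mul(Add(82, Function('D')(11, -1)), Function('h')(1, 0)) = Mul(Add(82, Add(-4, Pow(-1, 2), Mul(-8, 11))), 2) = Mul(Add(82, Add(-4, 1, -88)), 2) = Mul(Add(82, -91), 2) = Mul(-9, 2) = -18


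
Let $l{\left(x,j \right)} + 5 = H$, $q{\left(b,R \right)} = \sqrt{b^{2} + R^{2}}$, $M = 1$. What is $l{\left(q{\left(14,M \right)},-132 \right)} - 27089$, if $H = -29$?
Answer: $-27123$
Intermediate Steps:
$q{\left(b,R \right)} = \sqrt{R^{2} + b^{2}}$
$l{\left(x,j \right)} = -34$ ($l{\left(x,j \right)} = -5 - 29 = -34$)
$l{\left(q{\left(14,M \right)},-132 \right)} - 27089 = -34 - 27089 = -27123$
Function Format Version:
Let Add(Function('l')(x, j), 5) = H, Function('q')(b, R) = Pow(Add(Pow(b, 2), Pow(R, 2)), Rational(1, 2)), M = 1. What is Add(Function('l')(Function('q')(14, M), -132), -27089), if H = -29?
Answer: -27123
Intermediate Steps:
Function('q')(b, R) = Pow(Add(Pow(R, 2), Pow(b, 2)), Rational(1, 2))
Function('l')(x, j) = -34 (Function('l')(x, j) = Add(-5, -29) = -34)
Add(Function('l')(Function('q')(14, M), -132), -27089) = Add(-34, -27089) = -27123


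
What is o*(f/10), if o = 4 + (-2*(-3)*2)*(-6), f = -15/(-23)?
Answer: -102/23 ≈ -4.4348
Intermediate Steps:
f = 15/23 (f = -15*(-1/23) = 15/23 ≈ 0.65217)
o = -68 (o = 4 + (6*2)*(-6) = 4 + 12*(-6) = 4 - 72 = -68)
o*(f/10) = -1020/(23*10) = -68*3/46 = -102/23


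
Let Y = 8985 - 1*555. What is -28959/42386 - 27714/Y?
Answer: -236468329/59552330 ≈ -3.9708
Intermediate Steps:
Y = 8430 (Y = 8985 - 555 = 8430)
-28959/42386 - 27714/Y = -28959/42386 - 27714/8430 = -28959*1/42386 - 27714*1/8430 = -28959/42386 - 4619/1405 = -236468329/59552330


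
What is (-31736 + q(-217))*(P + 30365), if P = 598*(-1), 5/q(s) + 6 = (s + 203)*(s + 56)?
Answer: -2123652882141/2248 ≈ -9.4469e+8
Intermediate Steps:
q(s) = 5/(-6 + (56 + s)*(203 + s)) (q(s) = 5/(-6 + (s + 203)*(s + 56)) = 5/(-6 + (203 + s)*(56 + s)) = 5/(-6 + (56 + s)*(203 + s)))
P = -598
(-31736 + q(-217))*(P + 30365) = (-31736 + 5/(11362 + (-217)² + 259*(-217)))*(-598 + 30365) = (-31736 + 5/(11362 + 47089 - 56203))*29767 = (-31736 + 5/2248)*29767 = -71342523/2248*29767 = -2123652882141/2248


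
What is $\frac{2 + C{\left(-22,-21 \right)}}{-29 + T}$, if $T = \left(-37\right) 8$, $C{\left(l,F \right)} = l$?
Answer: $\frac{4}{65} \approx 0.061538$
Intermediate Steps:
$T = -296$
$\frac{2 + C{\left(-22,-21 \right)}}{-29 + T} = \frac{2 - 22}{-29 - 296} = - \frac{20}{-325} = \left(-20\right) \left(- \frac{1}{325}\right) = \frac{4}{65}$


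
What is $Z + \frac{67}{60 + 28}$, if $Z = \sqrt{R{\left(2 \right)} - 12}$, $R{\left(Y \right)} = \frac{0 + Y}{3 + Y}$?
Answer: $\frac{67}{88} + \frac{i \sqrt{290}}{5} \approx 0.76136 + 3.4059 i$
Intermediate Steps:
$R{\left(Y \right)} = \frac{Y}{3 + Y}$
$Z = \frac{i \sqrt{290}}{5}$ ($Z = \sqrt{\frac{2}{3 + 2} - 12} = \sqrt{\frac{2}{5} - 12} = \sqrt{- \frac{58}{5}} = \frac{i \sqrt{290}}{5} \approx 3.4059 i$)
$Z + \frac{67}{60 + 28} = \frac{i \sqrt{290}}{5} + \frac{67}{60 + 28} = \frac{i \sqrt{290}}{5} + \frac{67}{88} = \frac{67}{88} + \frac{i \sqrt{290}}{5}$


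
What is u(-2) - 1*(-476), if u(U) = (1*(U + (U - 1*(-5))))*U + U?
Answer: 472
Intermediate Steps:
u(U) = U + U*(5 + 2*U) (u(U) = (1*(U + (U + 5)))*U + U = (1*(U + (5 + U)))*U + U = (1*(5 + 2*U))*U + U = (5 + 2*U)*U + U = U*(5 + 2*U) + U = U + U*(5 + 2*U))
u(-2) - 1*(-476) = 2*(-2)*(3 - 2) - 1*(-476) = 2*(-2)*1 + 476 = -4 + 476 = 472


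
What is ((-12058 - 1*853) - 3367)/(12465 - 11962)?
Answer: -16278/503 ≈ -32.362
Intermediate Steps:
((-12058 - 1*853) - 3367)/(12465 - 11962) = ((-12058 - 853) - 3367)/503 = (-12911 - 3367)*(1/503) = -16278*1/503 = -16278/503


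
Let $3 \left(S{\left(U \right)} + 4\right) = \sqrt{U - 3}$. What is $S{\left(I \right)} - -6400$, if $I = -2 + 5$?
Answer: $6396$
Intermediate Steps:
$I = 3$
$S{\left(U \right)} = -4 + \frac{\sqrt{-3 + U}}{3}$ ($S{\left(U \right)} = -4 + \frac{\sqrt{U - 3}}{3} = -4 + \frac{\sqrt{-3 + U}}{3}$)
$S{\left(I \right)} - -6400 = \left(-4 + \frac{\sqrt{-3 + 3}}{3}\right) - -6400 = \left(-4 + \frac{\sqrt{0}}{3}\right) + 6400 = \left(-4 + \frac{1}{3} \cdot 0\right) + 6400 = \left(-4 + 0\right) + 6400 = -4 + 6400 = 6396$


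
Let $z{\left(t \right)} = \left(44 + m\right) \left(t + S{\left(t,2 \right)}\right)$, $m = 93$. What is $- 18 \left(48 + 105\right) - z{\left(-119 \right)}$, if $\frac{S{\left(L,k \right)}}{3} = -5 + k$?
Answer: $14782$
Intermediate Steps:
$S{\left(L,k \right)} = -15 + 3 k$ ($S{\left(L,k \right)} = 3 \left(-5 + k\right) = -15 + 3 k$)
$z{\left(t \right)} = -1233 + 137 t$ ($z{\left(t \right)} = \left(44 + 93\right) \left(t + \left(-15 + 3 \cdot 2\right)\right) = 137 \left(t + \left(-15 + 6\right)\right) = 137 \left(t - 9\right) = 137 \left(-9 + t\right) = -1233 + 137 t$)
$- 18 \left(48 + 105\right) - z{\left(-119 \right)} = - 18 \left(48 + 105\right) - \left(-1233 + 137 \left(-119\right)\right) = \left(-18\right) 153 - \left(-1233 - 16303\right) = -2754 - -17536 = -2754 + 17536 = 14782$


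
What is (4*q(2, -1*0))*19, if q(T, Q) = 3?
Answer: 228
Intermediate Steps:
(4*q(2, -1*0))*19 = (4*3)*19 = 12*19 = 228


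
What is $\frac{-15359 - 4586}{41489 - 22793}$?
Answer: $- \frac{19945}{18696} \approx -1.0668$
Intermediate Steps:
$\frac{-15359 - 4586}{41489 - 22793} = - \frac{19945}{41489 - 22793} = - \frac{19945}{18696}$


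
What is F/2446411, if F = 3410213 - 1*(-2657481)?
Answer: 6067694/2446411 ≈ 2.4802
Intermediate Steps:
F = 6067694 (F = 3410213 + 2657481 = 6067694)
F/2446411 = 6067694/2446411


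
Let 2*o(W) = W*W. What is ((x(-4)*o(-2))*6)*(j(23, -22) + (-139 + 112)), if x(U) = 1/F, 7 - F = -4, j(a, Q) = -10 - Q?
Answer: -180/11 ≈ -16.364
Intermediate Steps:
o(W) = W**2/2 (o(W) = (W*W)/2 = W**2/2)
F = 11 (F = 7 - 1*(-4) = 7 + 4 = 11)
x(U) = 1/11
((x(-4)*o(-2))*6)*(j(23, -22) + (-139 + 112)) = ((((1/2)*(-2)**2)/11)*6)*((-10 - 1*(-22)) + (-139 + 112)) = ((((1/2)*4)/11)*6)*((-10 + 22) - 27) = (((1/11)*2)*6)*(12 - 27) = ((2/11)*6)*(-15) = (12/11)*(-15) = -180/11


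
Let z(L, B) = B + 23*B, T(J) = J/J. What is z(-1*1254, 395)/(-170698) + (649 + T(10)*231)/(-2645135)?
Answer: -2522609404/45151925423 ≈ -0.055869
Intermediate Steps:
T(J) = 1
z(L, B) = 24*B
z(-1*1254, 395)/(-170698) + (649 + T(10)*231)/(-2645135) = (24*395)/(-170698) + (649 + 1*231)/(-2645135) = 9480*(-1/170698) + (649 + 231)*(-1/2645135) = -4740/85349 + 880*(-1/2645135) = -4740/85349 - 176/529027 = -2522609404/45151925423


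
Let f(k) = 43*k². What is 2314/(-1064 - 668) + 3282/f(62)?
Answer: -23550079/17892859 ≈ -1.3162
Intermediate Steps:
2314/(-1064 - 668) + 3282/f(62) = 2314/(-1064 - 668) + 3282/((43*62²)) = 2314/(-1732) + 3282/((43*3844)) = 2314*(-1/1732) + 3282/165292 = -1157/866 + 3282*(1/165292) = -1157/866 + 1641/82646 = -23550079/17892859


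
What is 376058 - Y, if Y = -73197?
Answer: 449255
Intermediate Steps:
376058 - Y = 376058 - 1*(-73197) = 376058 + 73197 = 449255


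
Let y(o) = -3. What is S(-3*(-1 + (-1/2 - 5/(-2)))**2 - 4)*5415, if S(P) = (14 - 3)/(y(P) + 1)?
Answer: -59565/2 ≈ -29783.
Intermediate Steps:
S(P) = -11/2 (S(P) = (14 - 3)/(-3 + 1) = 11/(-2) = 11*(-1/2) = -11/2)
S(-3*(-1 + (-1/2 - 5/(-2)))**2 - 4)*5415 = -11/2*5415 = -59565/2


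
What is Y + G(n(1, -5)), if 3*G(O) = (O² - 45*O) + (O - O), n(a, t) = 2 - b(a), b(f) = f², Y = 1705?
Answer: 5071/3 ≈ 1690.3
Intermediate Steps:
n(a, t) = 2 - a²
G(O) = -15*O + O²/3 (G(O) = ((O² - 45*O) + (O - O))/3 = ((O² - 45*O) + 0)/3 = (O² - 45*O)/3 = -15*O + O²/3)
Y + G(n(1, -5)) = 1705 + (2 - 1*1²)*(-45 + (2 - 1*1²))/3 = 1705 + (2 - 1*1)*(-45 + (2 - 1*1))/3 = 1705 + (2 - 1)*(-45 + (2 - 1))/3 = 1705 + (⅓)*1*(-45 + 1) = 1705 + (⅓)*1*(-44) = 1705 - 44/3 = 5071/3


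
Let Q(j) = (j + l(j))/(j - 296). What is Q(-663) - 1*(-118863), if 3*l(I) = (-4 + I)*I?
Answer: 113842873/959 ≈ 1.1871e+5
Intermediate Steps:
l(I) = I*(-4 + I)/3 (l(I) = ((-4 + I)*I)/3 = (I*(-4 + I))/3 = I*(-4 + I)/3)
Q(j) = (j + j*(-4 + j)/3)/(-296 + j) (Q(j) = (j + j*(-4 + j)/3)/(j - 296) = (j + j*(-4 + j)/3)/(-296 + j))
Q(-663) - 1*(-118863) = (1/3)*(-663)*(-1 - 663)/(-296 - 663) - 1*(-118863) = (1/3)*(-663)*(-664)/(-959) + 118863 = (1/3)*(-663)*(-1/959)*(-664) + 118863 = -146744/959 + 118863 = 113842873/959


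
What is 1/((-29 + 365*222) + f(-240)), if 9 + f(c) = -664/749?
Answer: 749/60662344 ≈ 1.2347e-5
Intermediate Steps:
f(c) = -7405/749 (f(c) = -9 - 664/749 = -7405/749)
1/((-29 + 365*222) + f(-240)) = 1/((-29 + 365*222) - 7405/749) = 1/((-29 + 81030) - 7405/749) = 1/(81001 - 7405/749) = 1/(60662344/749) = 749/60662344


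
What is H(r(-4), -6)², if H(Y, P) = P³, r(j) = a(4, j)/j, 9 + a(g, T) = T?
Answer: 46656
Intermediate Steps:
a(g, T) = -9 + T
r(j) = (-9 + j)/j
H(r(-4), -6)² = ((-6)³)² = (-216)² = 46656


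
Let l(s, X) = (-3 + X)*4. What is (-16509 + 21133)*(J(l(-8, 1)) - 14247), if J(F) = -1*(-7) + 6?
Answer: -65818016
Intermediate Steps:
l(s, X) = -12 + 4*X
J(F) = 13 (J(F) = 7 + 6 = 13)
(-16509 + 21133)*(J(l(-8, 1)) - 14247) = (-16509 + 21133)*(13 - 14247) = 4624*(-14234) = -65818016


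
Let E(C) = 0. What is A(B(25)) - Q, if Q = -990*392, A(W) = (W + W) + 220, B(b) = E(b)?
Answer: 388300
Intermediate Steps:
B(b) = 0
A(W) = 220 + 2*W (A(W) = 2*W + 220 = 220 + 2*W)
Q = -388080
A(B(25)) - Q = (220 + 2*0) - 1*(-388080) = (220 + 0) + 388080 = 220 + 388080 = 388300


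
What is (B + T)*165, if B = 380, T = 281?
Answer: 109065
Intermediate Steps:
(B + T)*165 = (380 + 281)*165 = 661*165 = 109065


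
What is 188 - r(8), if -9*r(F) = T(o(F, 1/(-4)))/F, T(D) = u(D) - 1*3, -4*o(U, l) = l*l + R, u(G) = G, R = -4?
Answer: 288725/1536 ≈ 187.97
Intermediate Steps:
o(U, l) = 1 - l**2/4 (o(U, l) = -(l*l - 4)/4 = -(l**2 - 4)/4 = -(-4 + l**2)/4 = 1 - l**2/4)
T(D) = -3 + D (T(D) = D - 1*3 = D - 3 = -3 + D)
r(F) = 43/(192*F) (r(F) = -(-3 + (1 - (1/(-4))**2/4))/(9*F) = -(-3 + (1 - (-1/4)**2/4))/(9*F) = -(-3 + (1 - 1/4*1/16))/(9*F) = -(-3 + (1 - 1/64))/(9*F) = -(-3 + 63/64)/(9*F) = -(-43)/(192*F) = 43/(192*F))
188 - r(8) = 188 - 43/(192*8) = 188 - 1*43/1536 = 188 - 43/1536 = 288725/1536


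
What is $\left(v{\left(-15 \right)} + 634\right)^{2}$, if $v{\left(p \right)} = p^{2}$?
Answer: $737881$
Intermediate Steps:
$\left(v{\left(-15 \right)} + 634\right)^{2} = \left(\left(-15\right)^{2} + 634\right)^{2} = \left(225 + 634\right)^{2} = 859^{2} = 737881$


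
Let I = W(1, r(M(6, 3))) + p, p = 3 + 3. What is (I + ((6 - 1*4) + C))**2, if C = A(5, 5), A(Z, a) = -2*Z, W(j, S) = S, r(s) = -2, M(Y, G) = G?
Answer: 16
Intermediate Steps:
p = 6
C = -10 (C = -2*5 = -10)
I = 4 (I = -2 + 6 = 4)
(I + ((6 - 1*4) + C))**2 = (4 + ((6 - 1*4) - 10))**2 = (4 + ((6 - 4) - 10))**2 = (4 + (2 - 10))**2 = (4 - 8)**2 = (-4)**2 = 16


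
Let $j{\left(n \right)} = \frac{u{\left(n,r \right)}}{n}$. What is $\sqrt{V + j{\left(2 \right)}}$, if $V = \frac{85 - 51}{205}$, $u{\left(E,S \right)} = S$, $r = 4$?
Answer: $\frac{2 \sqrt{22755}}{205} \approx 1.4717$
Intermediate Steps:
$j{\left(n \right)} = \frac{4}{n}$
$V = \frac{34}{205}$ ($V = \left(85 - 51\right) \frac{1}{205} = 34 \cdot \frac{1}{205} = \frac{34}{205} \approx 0.16585$)
$\sqrt{V + j{\left(2 \right)}} = \sqrt{\frac{34}{205} + \frac{4}{2}} = \sqrt{\frac{34}{205} + 4 \cdot \frac{1}{2}} = \sqrt{\frac{34}{205} + 2} = \sqrt{\frac{444}{205}} = \frac{2 \sqrt{22755}}{205}$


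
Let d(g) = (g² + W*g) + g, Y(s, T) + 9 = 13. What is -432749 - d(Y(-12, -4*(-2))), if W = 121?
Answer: -433253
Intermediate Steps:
Y(s, T) = 4 (Y(s, T) = -9 + 13 = 4)
d(g) = g² + 122*g (d(g) = (g² + 121*g) + g = g² + 122*g)
-432749 - d(Y(-12, -4*(-2))) = -432749 - 4*(122 + 4) = -432749 - 4*126 = -432749 - 1*504 = -432749 - 504 = -433253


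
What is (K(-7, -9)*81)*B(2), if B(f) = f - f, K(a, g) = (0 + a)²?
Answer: 0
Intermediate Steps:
K(a, g) = a²
B(f) = 0
(K(-7, -9)*81)*B(2) = ((-7)²*81)*0 = (49*81)*0 = 3969*0 = 0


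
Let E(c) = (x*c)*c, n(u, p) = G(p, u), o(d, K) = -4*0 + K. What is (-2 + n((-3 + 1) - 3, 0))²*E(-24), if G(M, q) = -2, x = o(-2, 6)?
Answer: 55296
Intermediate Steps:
o(d, K) = K (o(d, K) = 0 + K = K)
x = 6
n(u, p) = -2
E(c) = 6*c² (E(c) = (6*c)*c = 6*c²)
(-2 + n((-3 + 1) - 3, 0))²*E(-24) = (-2 - 2)²*(6*(-24)²) = (-4)²*(6*576) = 16*3456 = 55296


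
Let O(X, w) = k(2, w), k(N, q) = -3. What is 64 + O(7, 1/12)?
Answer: 61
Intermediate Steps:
O(X, w) = -3
64 + O(7, 1/12) = 64 - 3 = 61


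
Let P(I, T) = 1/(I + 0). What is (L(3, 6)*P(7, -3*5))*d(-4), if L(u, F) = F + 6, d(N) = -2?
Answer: -24/7 ≈ -3.4286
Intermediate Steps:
L(u, F) = 6 + F
P(I, T) = 1/I
(L(3, 6)*P(7, -3*5))*d(-4) = ((6 + 6)/7)*(-2) = (12*(⅐))*(-2) = (12/7)*(-2) = -24/7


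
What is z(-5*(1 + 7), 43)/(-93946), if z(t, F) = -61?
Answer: 61/93946 ≈ 0.00064931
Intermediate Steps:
z(-5*(1 + 7), 43)/(-93946) = -61/(-93946) = -61*(-1/93946) = 61/93946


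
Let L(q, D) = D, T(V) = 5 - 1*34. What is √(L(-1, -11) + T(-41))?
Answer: 2*I*√10 ≈ 6.3246*I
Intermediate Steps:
T(V) = -29 (T(V) = 5 - 34 = -29)
√(L(-1, -11) + T(-41)) = √(-11 - 29) = √(-40) = 2*I*√10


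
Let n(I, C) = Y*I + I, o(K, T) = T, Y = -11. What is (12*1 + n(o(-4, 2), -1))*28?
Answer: -224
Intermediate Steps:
n(I, C) = -10*I (n(I, C) = -11*I + I = -10*I)
(12*1 + n(o(-4, 2), -1))*28 = (12*1 - 10*2)*28 = (12 - 20)*28 = -8*28 = -224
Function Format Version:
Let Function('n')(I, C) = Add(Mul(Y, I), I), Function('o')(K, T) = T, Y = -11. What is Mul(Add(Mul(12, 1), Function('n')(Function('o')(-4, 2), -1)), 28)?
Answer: -224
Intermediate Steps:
Function('n')(I, C) = Mul(-10, I) (Function('n')(I, C) = Add(Mul(-11, I), I) = Mul(-10, I))
Mul(Add(Mul(12, 1), Function('n')(Function('o')(-4, 2), -1)), 28) = Mul(Add(Mul(12, 1), Mul(-10, 2)), 28) = Mul(Add(12, -20), 28) = Mul(-8, 28) = -224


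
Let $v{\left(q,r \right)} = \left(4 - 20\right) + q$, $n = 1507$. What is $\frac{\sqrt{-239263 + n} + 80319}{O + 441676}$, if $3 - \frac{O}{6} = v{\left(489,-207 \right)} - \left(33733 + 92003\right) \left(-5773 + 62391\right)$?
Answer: $\frac{80319}{42713963944} + \frac{i \sqrt{59439}}{21356981972} \approx 1.8804 \cdot 10^{-6} + 1.1416 \cdot 10^{-8} i$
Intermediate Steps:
$v{\left(q,r \right)} = -16 + q$
$O = 42713522268$ ($O = 18 - 6 \left(\left(-16 + 489\right) - \left(33733 + 92003\right) \left(-5773 + 62391\right)\right) = 18 - 6 \left(473 - 125736 \cdot 56618\right) = 18 - 6 \left(473 - 7118920848\right) = 18 - -42713522250 = 18 + 42713522250 = 42713522268$)
$\frac{\sqrt{-239263 + n} + 80319}{O + 441676} = \frac{\sqrt{-239263 + 1507} + 80319}{42713522268 + 441676} = \frac{\sqrt{-237756} + 80319}{42713963944} = \left(2 i \sqrt{59439} + 80319\right) \frac{1}{42713963944} = \left(80319 + 2 i \sqrt{59439}\right) \frac{1}{42713963944} = \frac{80319}{42713963944} + \frac{i \sqrt{59439}}{21356981972}$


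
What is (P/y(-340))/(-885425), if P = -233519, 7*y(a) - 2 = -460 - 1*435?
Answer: -1634633/790684525 ≈ -0.0020674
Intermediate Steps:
y(a) = -893/7 (y(a) = 2/7 + (-460 - 1*435)/7 = 2/7 + (-460 - 435)/7 = 2/7 + (1/7)*(-895) = 2/7 - 895/7 = -893/7)
(P/y(-340))/(-885425) = -233519/(-893/7)/(-885425) = -233519*(-7/893)*(-1/885425) = (1634633/893)*(-1/885425) = -1634633/790684525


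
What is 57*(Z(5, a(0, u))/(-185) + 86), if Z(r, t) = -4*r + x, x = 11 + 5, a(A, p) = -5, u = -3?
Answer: 907098/185 ≈ 4903.2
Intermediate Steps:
x = 16
Z(r, t) = 16 - 4*r (Z(r, t) = -4*r + 16 = 16 - 4*r)
57*(Z(5, a(0, u))/(-185) + 86) = 57*((16 - 4*5)/(-185) + 86) = 57*((16 - 20)*(-1/185) + 86) = 57*(-4*(-1/185) + 86) = 57*(4/185 + 86) = 57*(15914/185) = 907098/185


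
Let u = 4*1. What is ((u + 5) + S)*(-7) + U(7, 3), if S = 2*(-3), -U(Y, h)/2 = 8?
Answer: -37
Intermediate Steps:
u = 4
U(Y, h) = -16 (U(Y, h) = -2*8 = -16)
S = -6
((u + 5) + S)*(-7) + U(7, 3) = ((4 + 5) - 6)*(-7) - 16 = (9 - 6)*(-7) - 16 = 3*(-7) - 16 = -21 - 16 = -37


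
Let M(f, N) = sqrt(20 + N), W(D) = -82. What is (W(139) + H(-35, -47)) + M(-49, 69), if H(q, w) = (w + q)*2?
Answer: -246 + sqrt(89) ≈ -236.57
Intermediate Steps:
H(q, w) = 2*q + 2*w (H(q, w) = (q + w)*2 = 2*q + 2*w)
(W(139) + H(-35, -47)) + M(-49, 69) = (-82 + (2*(-35) + 2*(-47))) + sqrt(20 + 69) = (-82 + (-70 - 94)) + sqrt(89) = (-82 - 164) + sqrt(89) = -246 + sqrt(89)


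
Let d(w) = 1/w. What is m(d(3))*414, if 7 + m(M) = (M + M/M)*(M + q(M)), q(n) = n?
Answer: -2530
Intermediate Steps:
d(w) = 1/w
m(M) = -7 + 2*M*(1 + M) (m(M) = -7 + (M + M/M)*(M + M) = -7 + (M + 1)*(2*M) = -7 + (1 + M)*(2*M) = -7 + 2*M*(1 + M))
m(d(3))*414 = (-7 + 2/3 + 2*(1/3)**2)*414 = (-7 + 2*(1/3) + 2*(1/3)**2)*414 = (-7 + 2/3 + 2*(1/9))*414 = (-7 + 2/3 + 2/9)*414 = -55/9*414 = -2530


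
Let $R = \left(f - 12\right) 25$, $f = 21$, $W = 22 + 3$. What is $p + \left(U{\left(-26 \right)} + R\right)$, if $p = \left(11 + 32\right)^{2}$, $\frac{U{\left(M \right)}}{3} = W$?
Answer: $2149$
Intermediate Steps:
$W = 25$
$U{\left(M \right)} = 75$ ($U{\left(M \right)} = 3 \cdot 25 = 75$)
$p = 1849$ ($p = 43^{2} = 1849$)
$R = 225$ ($R = \left(21 - 12\right) 25 = 9 \cdot 25 = 225$)
$p + \left(U{\left(-26 \right)} + R\right) = 1849 + \left(75 + 225\right) = 1849 + 300 = 2149$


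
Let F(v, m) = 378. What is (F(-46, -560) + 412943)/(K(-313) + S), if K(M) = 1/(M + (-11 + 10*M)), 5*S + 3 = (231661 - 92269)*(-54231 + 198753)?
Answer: 174098870/1697111158169 ≈ 0.00010259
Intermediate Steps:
S = 20145210621/5 (S = -⅗ + ((231661 - 92269)*(-54231 + 198753))/5 = -⅗ + (139392*144522)/5 = -⅗ + (⅕)*20145210624 = -⅗ + 20145210624/5 = 20145210621/5 ≈ 4.0290e+9)
K(M) = 1/(-11 + 11*M)
(F(-46, -560) + 412943)/(K(-313) + S) = (378 + 412943)/(1/(11*(-1 - 313)) + 20145210621/5) = 413321/((1/11)/(-314) + 20145210621/5) = 413321/((1/11)*(-1/314) + 20145210621/5) = 413321/(-1/3454 + 20145210621/5) = 413321/(69581557484929/17270) = 413321*(17270/69581557484929) = 174098870/1697111158169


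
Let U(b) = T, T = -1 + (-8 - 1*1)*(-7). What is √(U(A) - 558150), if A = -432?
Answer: 2*I*√139522 ≈ 747.05*I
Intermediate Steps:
T = 62 (T = -1 + (-8 - 1)*(-7) = -1 - 9*(-7) = -1 + 63 = 62)
U(b) = 62
√(U(A) - 558150) = √(62 - 558150) = √(-558088) = 2*I*√139522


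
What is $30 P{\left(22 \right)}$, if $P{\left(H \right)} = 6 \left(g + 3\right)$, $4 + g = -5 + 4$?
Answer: $-360$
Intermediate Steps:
$g = -5$ ($g = -4 + \left(-5 + 4\right) = -4 - 1 = -5$)
$P{\left(H \right)} = -12$ ($P{\left(H \right)} = 6 \left(-5 + 3\right) = 6 \left(-2\right) = -12$)
$30 P{\left(22 \right)} = 30 \left(-12\right) = -360$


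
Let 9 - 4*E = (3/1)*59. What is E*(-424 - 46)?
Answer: 19740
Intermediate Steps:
E = -42 (E = 9/4 - 3/1*59/4 = 9/4 - 3*1*59/4 = 9/4 - 3*59/4 = 9/4 - ¼*177 = 9/4 - 177/4 = -42)
E*(-424 - 46) = -42*(-424 - 46) = -42*(-470) = 19740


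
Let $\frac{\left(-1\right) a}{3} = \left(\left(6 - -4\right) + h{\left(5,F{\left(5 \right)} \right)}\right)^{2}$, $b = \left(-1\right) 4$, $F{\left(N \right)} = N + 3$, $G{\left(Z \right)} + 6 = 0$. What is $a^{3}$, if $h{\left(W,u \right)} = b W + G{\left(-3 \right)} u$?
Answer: $-1027854698688$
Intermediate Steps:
$G{\left(Z \right)} = -6$ ($G{\left(Z \right)} = -6 + 0 = -6$)
$F{\left(N \right)} = 3 + N$
$b = -4$
$h{\left(W,u \right)} = - 6 u - 4 W$ ($h{\left(W,u \right)} = - 4 W - 6 u = - 6 u - 4 W$)
$a = -10092$ ($a = - 3 \left(\left(6 - -4\right) - \left(20 + 6 \left(3 + 5\right)\right)\right)^{2} = - 3 \left(\left(6 + 4\right) - 68\right)^{2} = - 3 \left(10 - 68\right)^{2} = - 3 \left(-58\right)^{2} = \left(-3\right) 3364 = -10092$)
$a^{3} = \left(-10092\right)^{3} = -1027854698688$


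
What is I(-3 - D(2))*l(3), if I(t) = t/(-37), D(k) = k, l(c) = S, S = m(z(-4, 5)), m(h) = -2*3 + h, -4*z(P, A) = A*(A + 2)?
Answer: -295/148 ≈ -1.9932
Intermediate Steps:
z(P, A) = -A*(2 + A)/4 (z(P, A) = -A*(A + 2)/4 = -A*(2 + A)/4)
m(h) = -6 + h
S = -59/4 (S = -6 - ¼*5*(2 + 5) = -6 - ¼*5*7 = -6 - 35/4 = -59/4 ≈ -14.750)
l(c) = -59/4
I(t) = -t/37 (I(t) = t*(-1/37) = -t/37)
I(-3 - D(2))*l(3) = -(-3 - 1*2)/37*(-59/4) = -(-3 - 2)/37*(-59/4) = -1/37*(-5)*(-59/4) = (5/37)*(-59/4) = -295/148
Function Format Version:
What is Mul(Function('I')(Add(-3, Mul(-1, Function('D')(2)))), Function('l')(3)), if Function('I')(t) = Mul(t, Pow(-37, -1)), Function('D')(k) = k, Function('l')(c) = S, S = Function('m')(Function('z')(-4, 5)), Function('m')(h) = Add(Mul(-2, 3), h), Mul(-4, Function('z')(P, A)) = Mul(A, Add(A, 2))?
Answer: Rational(-295, 148) ≈ -1.9932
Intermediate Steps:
Function('z')(P, A) = Mul(Rational(-1, 4), A, Add(2, A)) (Function('z')(P, A) = Mul(Rational(-1, 4), Mul(A, Add(A, 2))) = Mul(Rational(-1, 4), Mul(A, Add(2, A))) = Mul(Rational(-1, 4), A, Add(2, A)))
Function('m')(h) = Add(-6, h)
S = Rational(-59, 4) (S = Add(-6, Mul(Rational(-1, 4), 5, Add(2, 5))) = Add(-6, Mul(Rational(-1, 4), 5, 7)) = Add(-6, Rational(-35, 4)) = Rational(-59, 4) ≈ -14.750)
Function('l')(c) = Rational(-59, 4)
Function('I')(t) = Mul(Rational(-1, 37), t) (Function('I')(t) = Mul(t, Rational(-1, 37)) = Mul(Rational(-1, 37), t))
Mul(Function('I')(Add(-3, Mul(-1, Function('D')(2)))), Function('l')(3)) = Mul(Mul(Rational(-1, 37), Add(-3, Mul(-1, 2))), Rational(-59, 4)) = Mul(Mul(Rational(-1, 37), Add(-3, -2)), Rational(-59, 4)) = Mul(Mul(Rational(-1, 37), -5), Rational(-59, 4)) = Mul(Rational(5, 37), Rational(-59, 4)) = Rational(-295, 148)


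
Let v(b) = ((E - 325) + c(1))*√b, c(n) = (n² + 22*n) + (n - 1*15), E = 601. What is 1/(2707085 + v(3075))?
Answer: 541417/1465611886070 - 57*√123/293122377214 ≈ 3.6726e-7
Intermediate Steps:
c(n) = -15 + n² + 23*n (c(n) = (n² + 22*n) + (n - 15) = (n² + 22*n) + (-15 + n) = -15 + n² + 23*n)
v(b) = 285*√b (v(b) = ((601 - 325) + (-15 + 1² + 23*1))*√b = (276 + (-15 + 1 + 23))*√b = (276 + 9)*√b = 285*√b)
1/(2707085 + v(3075)) = 1/(2707085 + 285*√3075) = 1/(2707085 + 285*(5*√123)) = 1/(2707085 + 1425*√123)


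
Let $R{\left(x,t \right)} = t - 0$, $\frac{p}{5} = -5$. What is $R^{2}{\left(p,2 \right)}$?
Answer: $4$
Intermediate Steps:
$p = -25$ ($p = 5 \left(-5\right) = -25$)
$R{\left(x,t \right)} = t$ ($R{\left(x,t \right)} = t + 0 = t$)
$R^{2}{\left(p,2 \right)} = 2^{2} = 4$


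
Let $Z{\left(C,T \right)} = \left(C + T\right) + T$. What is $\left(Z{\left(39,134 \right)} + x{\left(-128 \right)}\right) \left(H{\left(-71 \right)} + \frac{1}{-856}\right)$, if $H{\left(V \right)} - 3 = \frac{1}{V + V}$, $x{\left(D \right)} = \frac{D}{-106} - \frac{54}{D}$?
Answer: $\frac{190351507059}{206152192} \approx 923.35$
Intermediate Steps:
$Z{\left(C,T \right)} = C + 2 T$
$x{\left(D \right)} = - \frac{54}{D} - \frac{D}{106}$ ($x{\left(D \right)} = D \left(- \frac{1}{106}\right) - \frac{54}{D} = - \frac{D}{106} - \frac{54}{D} = - \frac{54}{D} - \frac{D}{106}$)
$H{\left(V \right)} = 3 + \frac{1}{2 V}$ ($H{\left(V \right)} = 3 + \frac{1}{V + V} = 3 + \frac{1}{2 V}$)
$\left(Z{\left(39,134 \right)} + x{\left(-128 \right)}\right) \left(H{\left(-71 \right)} + \frac{1}{-856}\right) = \left(\left(39 + 2 \cdot 134\right) - \left(- \frac{64}{53} + \frac{54}{-128}\right)\right) \left(\left(3 + \frac{1}{2 \left(-71\right)}\right) + \frac{1}{-856}\right) = \left(\left(39 + 268\right) + \left(\left(-54\right) \left(- \frac{1}{128}\right) + \frac{64}{53}\right)\right) \left(\left(3 + \frac{1}{2} \left(- \frac{1}{71}\right)\right) - \frac{1}{856}\right) = \left(307 + \left(\frac{27}{64} + \frac{64}{53}\right)\right) \left(\left(3 - \frac{1}{142}\right) - \frac{1}{856}\right) = \left(307 + \frac{5527}{3392}\right) \left(\frac{425}{142} - \frac{1}{856}\right) = \frac{1046871}{3392} \cdot \frac{181829}{60776} = \frac{190351507059}{206152192}$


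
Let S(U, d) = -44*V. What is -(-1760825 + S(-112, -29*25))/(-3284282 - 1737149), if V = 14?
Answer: -1761441/5021431 ≈ -0.35078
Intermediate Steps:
S(U, d) = -616 (S(U, d) = -44*14 = -616)
-(-1760825 + S(-112, -29*25))/(-3284282 - 1737149) = -(-1760825 - 616)/(-3284282 - 1737149) = -(-1761441)/(-5021431) = -(-1761441)*(-1)/5021431 = -1*1761441/5021431 = -1761441/5021431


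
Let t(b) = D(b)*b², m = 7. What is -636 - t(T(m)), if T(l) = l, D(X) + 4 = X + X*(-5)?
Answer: 932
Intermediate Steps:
D(X) = -4 - 4*X (D(X) = -4 + (X + X*(-5)) = -4 + (X - 5*X) = -4 - 4*X)
t(b) = b²*(-4 - 4*b) (t(b) = (-4 - 4*b)*b² = b²*(-4 - 4*b))
-636 - t(T(m)) = -636 - 4*7²*(-1 - 1*7) = -636 - 4*49*(-1 - 7) = -636 - 4*49*(-8) = -636 - 1*(-1568) = -636 + 1568 = 932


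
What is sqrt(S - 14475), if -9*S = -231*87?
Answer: I*sqrt(12242) ≈ 110.64*I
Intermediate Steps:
S = 2233 (S = -(-77)*87/3 = -1/9*(-20097) = 2233)
sqrt(S - 14475) = sqrt(2233 - 14475) = sqrt(-12242) = I*sqrt(12242)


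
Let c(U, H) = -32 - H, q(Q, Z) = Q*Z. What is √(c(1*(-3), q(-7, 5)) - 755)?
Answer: 4*I*√47 ≈ 27.423*I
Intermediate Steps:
√(c(1*(-3), q(-7, 5)) - 755) = √((-32 - (-7)*5) - 755) = √((-32 - 1*(-35)) - 755) = √((-32 + 35) - 755) = √(3 - 755) = √(-752) = 4*I*√47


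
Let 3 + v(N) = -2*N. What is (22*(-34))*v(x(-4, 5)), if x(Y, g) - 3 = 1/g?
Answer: 35156/5 ≈ 7031.2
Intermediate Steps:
x(Y, g) = 3 + 1/g
v(N) = -3 - 2*N
(22*(-34))*v(x(-4, 5)) = (22*(-34))*(-3 - 2*(3 + 1/5)) = -748*(-3 - 2*(3 + ⅕)) = -748*(-3 - 2*16/5) = -748*(-3 - 32/5) = -748*(-47/5) = 35156/5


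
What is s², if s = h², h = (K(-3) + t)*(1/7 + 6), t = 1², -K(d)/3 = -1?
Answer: 875213056/2401 ≈ 3.6452e+5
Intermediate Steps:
K(d) = 3 (K(d) = -3*(-1) = 3)
t = 1
h = 172/7 (h = (3 + 1)*(1/7 + 6) = 4*(⅐ + 6) = 4*(43/7) = 172/7 ≈ 24.571)
s = 29584/49 (s = (172/7)² = 29584/49 ≈ 603.75)
s² = (29584/49)² = 875213056/2401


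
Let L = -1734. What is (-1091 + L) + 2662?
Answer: -163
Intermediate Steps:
(-1091 + L) + 2662 = (-1091 - 1734) + 2662 = -2825 + 2662 = -163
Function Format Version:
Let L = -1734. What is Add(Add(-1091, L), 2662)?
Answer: -163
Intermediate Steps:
Add(Add(-1091, L), 2662) = Add(Add(-1091, -1734), 2662) = Add(-2825, 2662) = -163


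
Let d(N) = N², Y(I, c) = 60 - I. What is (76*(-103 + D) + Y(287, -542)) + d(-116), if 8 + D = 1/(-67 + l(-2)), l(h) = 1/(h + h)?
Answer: 1289013/269 ≈ 4791.9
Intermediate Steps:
l(h) = 1/(2*h)
D = -2156/269 (D = -8 + 1/(-67 + (½)/(-2)) = -8 + 1/(-67 + (½)*(-½)) = -8 + 1/(-67 - ¼) = -8 + 1/(-269/4) = -8 - 4/269 = -2156/269 ≈ -8.0149)
(76*(-103 + D) + Y(287, -542)) + d(-116) = (76*(-103 - 2156/269) + (60 - 1*287)) + (-116)² = (76*(-29863/269) + (60 - 287)) + 13456 = (-2269588/269 - 227) + 13456 = -2330651/269 + 13456 = 1289013/269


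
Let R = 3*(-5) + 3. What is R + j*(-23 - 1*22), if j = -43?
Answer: 1923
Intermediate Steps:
R = -12 (R = -15 + 3 = -12)
R + j*(-23 - 1*22) = -12 - 43*(-23 - 1*22) = -12 - 43*(-23 - 22) = -12 - 43*(-45) = -12 + 1935 = 1923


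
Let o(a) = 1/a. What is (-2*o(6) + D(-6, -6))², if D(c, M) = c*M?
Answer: 11449/9 ≈ 1272.1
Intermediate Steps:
D(c, M) = M*c
(-2*o(6) + D(-6, -6))² = (-2/6 - 6*(-6))² = (-2*⅙ + 36)² = (-⅓ + 36)² = (107/3)² = 11449/9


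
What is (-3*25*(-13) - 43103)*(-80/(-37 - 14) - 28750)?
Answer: 61766809760/51 ≈ 1.2111e+9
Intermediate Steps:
(-3*25*(-13) - 43103)*(-80/(-37 - 14) - 28750) = (-75*(-13) - 43103)*(-80/(-51) - 28750) = (975 - 43103)*(-80*(-1/51) - 28750) = -42128*(80/51 - 28750) = -42128*(-1466170/51) = 61766809760/51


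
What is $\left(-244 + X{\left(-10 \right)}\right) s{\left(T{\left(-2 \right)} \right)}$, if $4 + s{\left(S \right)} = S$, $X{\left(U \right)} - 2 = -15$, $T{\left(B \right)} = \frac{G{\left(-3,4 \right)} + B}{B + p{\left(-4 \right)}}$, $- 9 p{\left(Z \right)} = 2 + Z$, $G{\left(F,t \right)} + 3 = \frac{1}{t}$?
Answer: $\frac{21845}{64} \approx 341.33$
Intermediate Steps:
$G{\left(F,t \right)} = -3 + \frac{1}{t}$
$p{\left(Z \right)} = - \frac{2}{9} - \frac{Z}{9}$ ($p{\left(Z \right)} = - \frac{2 + Z}{9} = - \frac{2}{9} - \frac{Z}{9}$)
$T{\left(B \right)} = \frac{- \frac{11}{4} + B}{\frac{2}{9} + B}$ ($T{\left(B \right)} = \frac{\left(-3 + \frac{1}{4}\right) + B}{B - - \frac{2}{9}} = \frac{\left(-3 + \frac{1}{4}\right) + B}{B + \left(- \frac{2}{9} + \frac{4}{9}\right)} = \frac{- \frac{11}{4} + B}{B + \frac{2}{9}} = \frac{- \frac{11}{4} + B}{\frac{2}{9} + B}$)
$X{\left(U \right)} = -13$ ($X{\left(U \right)} = 2 - 15 = -13$)
$s{\left(S \right)} = -4 + S$
$\left(-244 + X{\left(-10 \right)}\right) s{\left(T{\left(-2 \right)} \right)} = \left(-244 - 13\right) \left(-4 + \frac{9 \left(-11 + 4 \left(-2\right)\right)}{4 \left(2 + 9 \left(-2\right)\right)}\right) = - 257 \left(-4 + \frac{9 \left(-11 - 8\right)}{4 \left(2 - 18\right)}\right) = - 257 \left(-4 + \frac{9}{4} \frac{1}{-16} \left(-19\right)\right) = - 257 \left(-4 + \frac{9}{4} \left(- \frac{1}{16}\right) \left(-19\right)\right) = - 257 \left(-4 + \frac{171}{64}\right) = \left(-257\right) \left(- \frac{85}{64}\right) = \frac{21845}{64}$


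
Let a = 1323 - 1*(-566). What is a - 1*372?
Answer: 1517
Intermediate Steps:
a = 1889 (a = 1323 + 566 = 1889)
a - 1*372 = 1889 - 1*372 = 1889 - 372 = 1517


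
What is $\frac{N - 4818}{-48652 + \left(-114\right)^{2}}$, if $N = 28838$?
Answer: $- \frac{6005}{8914} \approx -0.67366$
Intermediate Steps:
$\frac{N - 4818}{-48652 + \left(-114\right)^{2}} = \frac{28838 - 4818}{-48652 + \left(-114\right)^{2}} = \frac{24020}{-48652 + 12996} = \frac{24020}{-35656} = 24020 \left(- \frac{1}{35656}\right) = - \frac{6005}{8914}$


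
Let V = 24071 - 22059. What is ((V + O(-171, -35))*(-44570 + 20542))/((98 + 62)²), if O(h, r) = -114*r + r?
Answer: -35843769/6400 ≈ -5600.6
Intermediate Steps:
V = 2012
O(h, r) = -113*r
((V + O(-171, -35))*(-44570 + 20542))/((98 + 62)²) = ((2012 - 113*(-35))*(-44570 + 20542))/((98 + 62)²) = ((2012 + 3955)*(-24028))/(160²) = (5967*(-24028))/25600 = -143375076*1/25600 = -35843769/6400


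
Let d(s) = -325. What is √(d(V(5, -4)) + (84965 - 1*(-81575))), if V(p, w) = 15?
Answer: √166215 ≈ 407.69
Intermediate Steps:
√(d(V(5, -4)) + (84965 - 1*(-81575))) = √(-325 + (84965 - 1*(-81575))) = √(-325 + (84965 + 81575)) = √(-325 + 166540) = √166215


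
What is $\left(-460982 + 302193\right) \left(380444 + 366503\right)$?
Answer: $-118606967183$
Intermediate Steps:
$\left(-460982 + 302193\right) \left(380444 + 366503\right) = \left(-158789\right) 746947 = -118606967183$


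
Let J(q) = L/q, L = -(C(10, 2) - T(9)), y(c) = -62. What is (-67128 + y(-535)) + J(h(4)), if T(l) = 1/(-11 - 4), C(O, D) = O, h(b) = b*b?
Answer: -16125751/240 ≈ -67191.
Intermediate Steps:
h(b) = b²
T(l) = -1/15 (T(l) = 1/(-15) = -1/15)
L = -151/15 (L = -(10 - 1*(-1/15)) = -(10 + 1/15) = -1*151/15 = -151/15 ≈ -10.067)
J(q) = -151/(15*q)
(-67128 + y(-535)) + J(h(4)) = (-67128 - 62) - 151/(15*(4²)) = -67190 - 151/15/16 = -67190 - 151/15*1/16 = -67190 - 151/240 = -16125751/240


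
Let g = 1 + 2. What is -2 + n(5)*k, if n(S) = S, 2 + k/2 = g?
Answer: 8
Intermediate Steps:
g = 3
k = 2 (k = -4 + 2*3 = -4 + 6 = 2)
-2 + n(5)*k = -2 + 5*2 = -2 + 10 = 8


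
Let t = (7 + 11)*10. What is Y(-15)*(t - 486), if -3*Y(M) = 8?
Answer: 816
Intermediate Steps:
Y(M) = -8/3 (Y(M) = -⅓*8 = -8/3)
t = 180 (t = 18*10 = 180)
Y(-15)*(t - 486) = -8*(180 - 486)/3 = -8/3*(-306) = 816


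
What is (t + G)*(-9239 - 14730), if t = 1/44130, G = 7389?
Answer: -7815729330299/44130 ≈ -1.7711e+8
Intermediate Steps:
t = 1/44130 ≈ 2.2660e-5
(t + G)*(-9239 - 14730) = (1/44130 + 7389)*(-9239 - 14730) = (326076571/44130)*(-23969) = -7815729330299/44130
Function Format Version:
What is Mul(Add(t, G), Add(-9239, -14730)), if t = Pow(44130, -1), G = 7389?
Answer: Rational(-7815729330299, 44130) ≈ -1.7711e+8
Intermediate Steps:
t = Rational(1, 44130) ≈ 2.2660e-5
Mul(Add(t, G), Add(-9239, -14730)) = Mul(Add(Rational(1, 44130), 7389), Add(-9239, -14730)) = Mul(Rational(326076571, 44130), -23969) = Rational(-7815729330299, 44130)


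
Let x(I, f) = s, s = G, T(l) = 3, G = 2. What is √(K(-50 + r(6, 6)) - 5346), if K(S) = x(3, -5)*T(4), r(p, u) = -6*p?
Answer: 2*I*√1335 ≈ 73.075*I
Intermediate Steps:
s = 2
x(I, f) = 2
K(S) = 6 (K(S) = 2*3 = 6)
√(K(-50 + r(6, 6)) - 5346) = √(6 - 5346) = √(-5340) = 2*I*√1335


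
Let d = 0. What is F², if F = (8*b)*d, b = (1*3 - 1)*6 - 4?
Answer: 0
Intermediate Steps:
b = 8 (b = (3 - 1)*6 - 4 = 2*6 - 4 = 12 - 4 = 8)
F = 0 (F = (8*8)*0 = 64*0 = 0)
F² = 0² = 0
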